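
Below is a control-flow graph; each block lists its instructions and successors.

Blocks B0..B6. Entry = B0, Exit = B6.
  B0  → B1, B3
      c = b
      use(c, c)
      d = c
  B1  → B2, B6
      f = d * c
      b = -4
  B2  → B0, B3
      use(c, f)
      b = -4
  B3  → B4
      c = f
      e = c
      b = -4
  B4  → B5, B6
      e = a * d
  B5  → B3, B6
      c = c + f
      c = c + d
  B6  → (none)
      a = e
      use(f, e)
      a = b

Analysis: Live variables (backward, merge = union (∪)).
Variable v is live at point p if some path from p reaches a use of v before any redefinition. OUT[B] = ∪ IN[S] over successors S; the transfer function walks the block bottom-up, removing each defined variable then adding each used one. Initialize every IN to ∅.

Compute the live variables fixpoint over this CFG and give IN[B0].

Per-block solution:
  B0:   IN={a, b, e, f}   OUT={a, c, d, e, f}
  B1:   IN={a, c, d, e}   OUT={a, b, c, d, e, f}
  B2:   IN={a, c, d, e, f}   OUT={a, b, d, e, f}
  B3:   IN={a, d, f}   OUT={a, b, c, d, f}
  B4:   IN={a, b, c, d, f}   OUT={a, b, c, d, e, f}
  B5:   IN={a, b, c, d, e, f}   OUT={a, b, d, e, f}
  B6:   IN={b, e, f}   OUT={}

Merge at B0: OUT[B0] = IN[B1] ⊔ IN[B3] = {a, c, d, e, f}
Applying B0's transfer function to that OUT value gives IN[B0] (row B0 above).

Answer: {a, b, e, f}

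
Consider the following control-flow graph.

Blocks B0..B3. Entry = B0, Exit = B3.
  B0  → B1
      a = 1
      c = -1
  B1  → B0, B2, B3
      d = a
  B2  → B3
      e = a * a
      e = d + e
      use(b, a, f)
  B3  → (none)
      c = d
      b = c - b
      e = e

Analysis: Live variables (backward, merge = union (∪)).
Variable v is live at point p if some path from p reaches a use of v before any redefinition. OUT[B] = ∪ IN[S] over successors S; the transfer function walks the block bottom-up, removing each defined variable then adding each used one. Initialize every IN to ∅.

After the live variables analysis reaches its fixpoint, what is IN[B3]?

Fixpoint table:
  B0:  IN={b, e, f}  OUT={a, b, e, f}
  B1:  IN={a, b, e, f}  OUT={a, b, d, e, f}
  B2:  IN={a, b, d, f}  OUT={b, d, e}
  B3:  IN={b, d, e}  OUT={}

B3 is the boundary node: OUT[B3] = {}
Applying B3's transfer function to that OUT value gives IN[B3] (row B3 above).

Answer: {b, d, e}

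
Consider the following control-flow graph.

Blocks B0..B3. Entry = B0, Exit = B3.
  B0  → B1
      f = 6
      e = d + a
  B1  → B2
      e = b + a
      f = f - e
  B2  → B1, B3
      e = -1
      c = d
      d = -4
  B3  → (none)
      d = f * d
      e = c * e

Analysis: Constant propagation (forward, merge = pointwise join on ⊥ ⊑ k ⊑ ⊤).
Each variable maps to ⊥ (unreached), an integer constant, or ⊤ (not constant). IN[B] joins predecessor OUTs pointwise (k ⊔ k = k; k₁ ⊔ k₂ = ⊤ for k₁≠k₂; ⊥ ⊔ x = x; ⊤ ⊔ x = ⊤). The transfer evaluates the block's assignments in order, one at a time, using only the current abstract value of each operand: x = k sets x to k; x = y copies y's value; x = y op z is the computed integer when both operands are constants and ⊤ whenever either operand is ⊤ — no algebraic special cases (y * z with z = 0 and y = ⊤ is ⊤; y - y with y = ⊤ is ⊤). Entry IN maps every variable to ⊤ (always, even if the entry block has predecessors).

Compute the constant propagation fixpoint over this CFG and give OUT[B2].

Fixpoint table:
  B0:  IN=(all ⊤)  OUT={f:6; rest ⊤}
  B1:  IN=(all ⊤)  OUT=(all ⊤)
  B2:  IN=(all ⊤)  OUT={d:-4, e:-1; rest ⊤}
  B3:  IN={d:-4, e:-1; rest ⊤}  OUT=(all ⊤)

Merge at B2: IN[B2] = OUT[B1] = {a: ⊤, b: ⊤, c: ⊤, d: ⊤, e: ⊤, f: ⊤}
Applying B2's transfer function to that IN value gives OUT[B2] (row B2 above).

Answer: {a: ⊤, b: ⊤, c: ⊤, d: -4, e: -1, f: ⊤}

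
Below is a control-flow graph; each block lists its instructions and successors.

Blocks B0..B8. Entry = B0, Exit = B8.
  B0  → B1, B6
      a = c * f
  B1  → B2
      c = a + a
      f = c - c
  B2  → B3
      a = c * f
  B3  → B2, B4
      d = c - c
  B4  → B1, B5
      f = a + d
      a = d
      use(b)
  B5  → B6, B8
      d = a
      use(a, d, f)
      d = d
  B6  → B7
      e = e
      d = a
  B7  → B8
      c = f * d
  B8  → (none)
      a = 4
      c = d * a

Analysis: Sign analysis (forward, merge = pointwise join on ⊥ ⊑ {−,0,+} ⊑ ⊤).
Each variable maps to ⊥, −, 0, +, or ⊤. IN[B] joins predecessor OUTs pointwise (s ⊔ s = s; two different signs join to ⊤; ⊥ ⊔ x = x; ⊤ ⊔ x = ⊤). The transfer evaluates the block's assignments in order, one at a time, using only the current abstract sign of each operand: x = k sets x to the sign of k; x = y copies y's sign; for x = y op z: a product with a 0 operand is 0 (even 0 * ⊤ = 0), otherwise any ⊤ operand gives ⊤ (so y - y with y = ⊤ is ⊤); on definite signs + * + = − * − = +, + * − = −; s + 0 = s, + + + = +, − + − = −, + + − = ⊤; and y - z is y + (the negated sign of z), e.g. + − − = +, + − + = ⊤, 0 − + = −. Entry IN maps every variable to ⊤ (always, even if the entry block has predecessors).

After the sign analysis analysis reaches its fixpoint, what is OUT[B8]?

Per-block solution:
  B0: | IN=(all ⊤) | OUT=(all ⊤)
  B1: | IN=(all ⊤) | OUT=(all ⊤)
  B2: | IN=(all ⊤) | OUT=(all ⊤)
  B3: | IN=(all ⊤) | OUT=(all ⊤)
  B4: | IN=(all ⊤) | OUT=(all ⊤)
  B5: | IN=(all ⊤) | OUT=(all ⊤)
  B6: | IN=(all ⊤) | OUT=(all ⊤)
  B7: | IN=(all ⊤) | OUT=(all ⊤)
  B8: | IN=(all ⊤) | OUT={a:+; rest ⊤}

Merge at B8: IN[B8] = OUT[B5] ⊔ OUT[B7] = {a: ⊤, b: ⊤, c: ⊤, d: ⊤, e: ⊤, f: ⊤}
Applying B8's transfer function to that IN value gives OUT[B8] (row B8 above).

Answer: {a: +, b: ⊤, c: ⊤, d: ⊤, e: ⊤, f: ⊤}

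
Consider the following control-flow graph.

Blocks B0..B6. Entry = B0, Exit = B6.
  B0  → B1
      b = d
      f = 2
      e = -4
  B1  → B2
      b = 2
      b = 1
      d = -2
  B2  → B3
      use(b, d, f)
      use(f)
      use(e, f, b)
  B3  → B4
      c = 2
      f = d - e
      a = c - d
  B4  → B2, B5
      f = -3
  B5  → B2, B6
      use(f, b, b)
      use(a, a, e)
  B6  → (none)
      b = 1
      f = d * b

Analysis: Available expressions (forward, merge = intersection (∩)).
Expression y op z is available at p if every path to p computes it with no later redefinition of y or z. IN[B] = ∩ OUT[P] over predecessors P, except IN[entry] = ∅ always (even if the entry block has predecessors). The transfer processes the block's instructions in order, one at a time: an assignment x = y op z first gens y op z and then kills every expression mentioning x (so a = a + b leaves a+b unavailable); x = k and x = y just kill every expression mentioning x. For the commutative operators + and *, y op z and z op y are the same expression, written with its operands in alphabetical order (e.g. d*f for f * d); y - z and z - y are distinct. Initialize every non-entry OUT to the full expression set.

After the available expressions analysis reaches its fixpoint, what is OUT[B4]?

Answer: {c-d, d-e}

Derivation:
Per-block solution:
  B0:   IN={}   OUT={}
  B1:   IN={}   OUT={}
  B2:   IN={}   OUT={}
  B3:   IN={}   OUT={c-d, d-e}
  B4:   IN={c-d, d-e}   OUT={c-d, d-e}
  B5:   IN={c-d, d-e}   OUT={c-d, d-e}
  B6:   IN={c-d, d-e}   OUT={b*d, c-d, d-e}

Merge at B4: IN[B4] = OUT[B3] = {c-d, d-e}
Applying B4's transfer function to that IN value gives OUT[B4] (row B4 above).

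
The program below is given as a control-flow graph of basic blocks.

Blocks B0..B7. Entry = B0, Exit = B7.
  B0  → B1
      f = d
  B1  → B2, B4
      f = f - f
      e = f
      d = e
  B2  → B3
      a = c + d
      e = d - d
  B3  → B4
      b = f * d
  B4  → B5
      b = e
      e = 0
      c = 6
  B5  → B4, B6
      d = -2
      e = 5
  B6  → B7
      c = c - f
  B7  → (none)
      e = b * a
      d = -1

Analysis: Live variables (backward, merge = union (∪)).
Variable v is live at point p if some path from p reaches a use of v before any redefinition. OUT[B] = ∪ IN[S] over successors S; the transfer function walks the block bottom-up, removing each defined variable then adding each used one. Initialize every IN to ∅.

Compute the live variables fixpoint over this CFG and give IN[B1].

Answer: {a, c, f}

Trace:
Fixpoint table:
  B0:  IN={a, c, d}  OUT={a, c, f}
  B1:  IN={a, c, f}  OUT={a, c, d, e, f}
  B2:  IN={c, d, f}  OUT={a, d, e, f}
  B3:  IN={a, d, e, f}  OUT={a, e, f}
  B4:  IN={a, e, f}  OUT={a, b, c, f}
  B5:  IN={a, b, c, f}  OUT={a, b, c, e, f}
  B6:  IN={a, b, c, f}  OUT={a, b}
  B7:  IN={a, b}  OUT={}

Merge at B1: OUT[B1] = IN[B2] ⊔ IN[B4] = {a, c, d, e, f}
Applying B1's transfer function to that OUT value gives IN[B1] (row B1 above).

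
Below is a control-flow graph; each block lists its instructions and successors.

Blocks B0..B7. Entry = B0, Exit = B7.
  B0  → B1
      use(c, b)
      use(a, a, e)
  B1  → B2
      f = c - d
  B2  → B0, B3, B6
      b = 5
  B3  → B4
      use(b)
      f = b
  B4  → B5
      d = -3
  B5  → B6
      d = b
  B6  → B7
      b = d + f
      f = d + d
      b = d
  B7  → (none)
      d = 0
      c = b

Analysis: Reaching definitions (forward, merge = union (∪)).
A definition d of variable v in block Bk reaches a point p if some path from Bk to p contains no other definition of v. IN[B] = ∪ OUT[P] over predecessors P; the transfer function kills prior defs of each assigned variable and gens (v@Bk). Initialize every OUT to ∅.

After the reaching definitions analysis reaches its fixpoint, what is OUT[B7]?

Per-block solution:
  B0:  IN={b@B2, f@B1}  OUT={b@B2, f@B1}
  B1:  IN={b@B2, f@B1}  OUT={b@B2, f@B1}
  B2:  IN={b@B2, f@B1}  OUT={b@B2, f@B1}
  B3:  IN={b@B2, f@B1}  OUT={b@B2, f@B3}
  B4:  IN={b@B2, f@B3}  OUT={b@B2, d@B4, f@B3}
  B5:  IN={b@B2, d@B4, f@B3}  OUT={b@B2, d@B5, f@B3}
  B6:  IN={b@B2, d@B5, f@B1, f@B3}  OUT={b@B6, d@B5, f@B6}
  B7:  IN={b@B6, d@B5, f@B6}  OUT={b@B6, c@B7, d@B7, f@B6}

Merge at B7: IN[B7] = OUT[B6] = {b@B6, d@B5, f@B6}
Applying B7's transfer function to that IN value gives OUT[B7] (row B7 above).

Answer: {b@B6, c@B7, d@B7, f@B6}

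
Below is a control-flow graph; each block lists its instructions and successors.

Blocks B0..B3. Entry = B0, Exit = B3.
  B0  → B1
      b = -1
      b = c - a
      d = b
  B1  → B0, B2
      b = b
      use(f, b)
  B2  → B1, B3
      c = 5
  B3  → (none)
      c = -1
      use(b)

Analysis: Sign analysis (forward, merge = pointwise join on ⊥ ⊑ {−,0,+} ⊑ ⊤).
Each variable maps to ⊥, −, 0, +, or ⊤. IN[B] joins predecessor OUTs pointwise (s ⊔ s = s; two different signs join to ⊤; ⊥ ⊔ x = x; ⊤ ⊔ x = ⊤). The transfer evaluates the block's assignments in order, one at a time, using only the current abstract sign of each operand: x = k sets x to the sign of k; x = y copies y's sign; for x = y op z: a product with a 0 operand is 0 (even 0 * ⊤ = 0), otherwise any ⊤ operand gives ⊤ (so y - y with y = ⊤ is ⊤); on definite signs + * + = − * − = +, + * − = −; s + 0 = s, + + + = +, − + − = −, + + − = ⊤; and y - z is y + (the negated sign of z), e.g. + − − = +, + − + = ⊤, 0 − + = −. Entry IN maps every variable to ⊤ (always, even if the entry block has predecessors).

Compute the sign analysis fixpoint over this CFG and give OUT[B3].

Answer: {a: ⊤, b: ⊤, c: -, d: ⊤, e: ⊤, f: ⊤}

Trace:
Converged values:
  B0: | IN=(all ⊤) | OUT=(all ⊤)
  B1: | IN=(all ⊤) | OUT=(all ⊤)
  B2: | IN=(all ⊤) | OUT={c:+; rest ⊤}
  B3: | IN={c:+; rest ⊤} | OUT={c:-; rest ⊤}

Merge at B3: IN[B3] = OUT[B2] = {a: ⊤, b: ⊤, c: +, d: ⊤, e: ⊤, f: ⊤}
Applying B3's transfer function to that IN value gives OUT[B3] (row B3 above).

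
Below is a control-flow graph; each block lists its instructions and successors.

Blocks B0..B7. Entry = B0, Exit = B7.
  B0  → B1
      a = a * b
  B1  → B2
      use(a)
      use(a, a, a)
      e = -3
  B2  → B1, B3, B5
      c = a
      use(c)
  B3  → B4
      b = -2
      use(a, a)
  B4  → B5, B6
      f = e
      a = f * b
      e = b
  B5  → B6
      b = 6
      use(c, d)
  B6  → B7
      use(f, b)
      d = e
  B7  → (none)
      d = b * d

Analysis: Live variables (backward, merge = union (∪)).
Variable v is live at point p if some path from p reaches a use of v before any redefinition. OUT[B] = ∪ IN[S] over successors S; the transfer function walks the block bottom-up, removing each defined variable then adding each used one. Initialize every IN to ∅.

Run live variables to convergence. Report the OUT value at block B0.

Answer: {a, d, f}

Derivation:
Fixpoint table:
  B0:  IN={a, b, d, f}  OUT={a, d, f}
  B1:  IN={a, d, f}  OUT={a, d, e, f}
  B2:  IN={a, d, e, f}  OUT={a, c, d, e, f}
  B3:  IN={a, c, d, e}  OUT={b, c, d, e}
  B4:  IN={b, c, d, e}  OUT={b, c, d, e, f}
  B5:  IN={c, d, e, f}  OUT={b, e, f}
  B6:  IN={b, e, f}  OUT={b, d}
  B7:  IN={b, d}  OUT={}

Merge at B0: OUT[B0] = IN[B1] = {a, d, f}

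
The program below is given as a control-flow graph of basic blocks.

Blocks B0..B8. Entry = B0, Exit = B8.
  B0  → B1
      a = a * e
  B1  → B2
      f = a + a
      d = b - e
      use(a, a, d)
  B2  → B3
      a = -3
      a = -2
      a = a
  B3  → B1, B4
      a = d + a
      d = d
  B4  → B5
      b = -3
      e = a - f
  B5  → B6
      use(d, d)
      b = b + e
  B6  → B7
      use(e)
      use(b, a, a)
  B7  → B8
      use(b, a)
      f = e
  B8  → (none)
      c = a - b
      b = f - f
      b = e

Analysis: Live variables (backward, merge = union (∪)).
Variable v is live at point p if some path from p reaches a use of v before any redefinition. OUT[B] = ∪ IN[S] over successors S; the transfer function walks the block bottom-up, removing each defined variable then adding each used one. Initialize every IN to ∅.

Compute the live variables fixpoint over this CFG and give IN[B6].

Converged values:
  B0: | IN={a, b, e} | OUT={a, b, e}
  B1: | IN={a, b, e} | OUT={b, d, e, f}
  B2: | IN={b, d, e, f} | OUT={a, b, d, e, f}
  B3: | IN={a, b, d, e, f} | OUT={a, b, d, e, f}
  B4: | IN={a, d, f} | OUT={a, b, d, e}
  B5: | IN={a, b, d, e} | OUT={a, b, e}
  B6: | IN={a, b, e} | OUT={a, b, e}
  B7: | IN={a, b, e} | OUT={a, b, e, f}
  B8: | IN={a, b, e, f} | OUT={}

Merge at B6: OUT[B6] = IN[B7] = {a, b, e}
Applying B6's transfer function to that OUT value gives IN[B6] (row B6 above).

Answer: {a, b, e}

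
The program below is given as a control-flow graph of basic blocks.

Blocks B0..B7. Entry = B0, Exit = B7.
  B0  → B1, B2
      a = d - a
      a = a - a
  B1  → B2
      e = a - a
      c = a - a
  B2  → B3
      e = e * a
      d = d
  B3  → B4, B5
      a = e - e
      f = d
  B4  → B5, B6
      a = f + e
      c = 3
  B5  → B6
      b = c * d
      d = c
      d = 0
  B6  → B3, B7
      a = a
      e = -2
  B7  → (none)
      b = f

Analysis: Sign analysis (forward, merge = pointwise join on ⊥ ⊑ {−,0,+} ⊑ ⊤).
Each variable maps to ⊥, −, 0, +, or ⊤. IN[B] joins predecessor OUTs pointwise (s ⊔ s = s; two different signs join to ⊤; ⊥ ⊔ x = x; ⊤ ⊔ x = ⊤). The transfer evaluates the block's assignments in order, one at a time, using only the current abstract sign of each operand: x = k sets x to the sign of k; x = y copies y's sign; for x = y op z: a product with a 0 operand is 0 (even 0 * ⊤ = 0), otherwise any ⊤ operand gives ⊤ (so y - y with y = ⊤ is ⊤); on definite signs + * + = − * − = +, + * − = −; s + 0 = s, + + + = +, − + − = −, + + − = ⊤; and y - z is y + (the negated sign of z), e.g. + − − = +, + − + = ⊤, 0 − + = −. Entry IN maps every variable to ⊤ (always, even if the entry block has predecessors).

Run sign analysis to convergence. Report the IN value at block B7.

Fixpoint table:
  B0: | IN=(all ⊤) | OUT=(all ⊤)
  B1: | IN=(all ⊤) | OUT=(all ⊤)
  B2: | IN=(all ⊤) | OUT=(all ⊤)
  B3: | IN=(all ⊤) | OUT=(all ⊤)
  B4: | IN=(all ⊤) | OUT={c:+; rest ⊤}
  B5: | IN=(all ⊤) | OUT={d:0; rest ⊤}
  B6: | IN=(all ⊤) | OUT={e:-; rest ⊤}
  B7: | IN={e:-; rest ⊤} | OUT={e:-; rest ⊤}

Merge at B7: IN[B7] = OUT[B6] = {a: ⊤, b: ⊤, c: ⊤, d: ⊤, e: -, f: ⊤}

Answer: {a: ⊤, b: ⊤, c: ⊤, d: ⊤, e: -, f: ⊤}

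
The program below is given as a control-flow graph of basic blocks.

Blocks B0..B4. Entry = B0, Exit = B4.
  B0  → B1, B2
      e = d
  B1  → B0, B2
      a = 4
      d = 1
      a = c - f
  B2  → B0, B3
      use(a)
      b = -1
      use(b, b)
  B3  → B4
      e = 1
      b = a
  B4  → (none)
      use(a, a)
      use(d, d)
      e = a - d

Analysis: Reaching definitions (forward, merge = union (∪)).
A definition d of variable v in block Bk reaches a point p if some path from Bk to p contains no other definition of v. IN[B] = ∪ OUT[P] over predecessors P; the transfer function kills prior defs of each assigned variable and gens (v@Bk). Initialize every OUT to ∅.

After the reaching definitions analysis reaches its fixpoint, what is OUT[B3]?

Answer: {a@B1, b@B3, d@B1, e@B3}

Working:
Per-block solution:
  B0:  IN={a@B1, b@B2, d@B1, e@B0}  OUT={a@B1, b@B2, d@B1, e@B0}
  B1:  IN={a@B1, b@B2, d@B1, e@B0}  OUT={a@B1, b@B2, d@B1, e@B0}
  B2:  IN={a@B1, b@B2, d@B1, e@B0}  OUT={a@B1, b@B2, d@B1, e@B0}
  B3:  IN={a@B1, b@B2, d@B1, e@B0}  OUT={a@B1, b@B3, d@B1, e@B3}
  B4:  IN={a@B1, b@B3, d@B1, e@B3}  OUT={a@B1, b@B3, d@B1, e@B4}

Merge at B3: IN[B3] = OUT[B2] = {a@B1, b@B2, d@B1, e@B0}
Applying B3's transfer function to that IN value gives OUT[B3] (row B3 above).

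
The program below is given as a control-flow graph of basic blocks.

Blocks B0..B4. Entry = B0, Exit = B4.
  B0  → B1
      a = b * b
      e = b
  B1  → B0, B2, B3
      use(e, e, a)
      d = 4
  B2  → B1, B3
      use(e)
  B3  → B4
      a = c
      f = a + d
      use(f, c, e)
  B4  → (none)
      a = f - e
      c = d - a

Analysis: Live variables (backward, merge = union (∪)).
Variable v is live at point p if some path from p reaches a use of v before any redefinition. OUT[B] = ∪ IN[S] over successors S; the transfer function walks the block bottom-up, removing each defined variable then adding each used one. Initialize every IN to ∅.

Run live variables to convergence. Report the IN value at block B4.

Per-block solution:
  B0:  IN={b, c}  OUT={a, b, c, e}
  B1:  IN={a, b, c, e}  OUT={a, b, c, d, e}
  B2:  IN={a, b, c, d, e}  OUT={a, b, c, d, e}
  B3:  IN={c, d, e}  OUT={d, e, f}
  B4:  IN={d, e, f}  OUT={}

B4 is the boundary node: OUT[B4] = {}
Applying B4's transfer function to that OUT value gives IN[B4] (row B4 above).

Answer: {d, e, f}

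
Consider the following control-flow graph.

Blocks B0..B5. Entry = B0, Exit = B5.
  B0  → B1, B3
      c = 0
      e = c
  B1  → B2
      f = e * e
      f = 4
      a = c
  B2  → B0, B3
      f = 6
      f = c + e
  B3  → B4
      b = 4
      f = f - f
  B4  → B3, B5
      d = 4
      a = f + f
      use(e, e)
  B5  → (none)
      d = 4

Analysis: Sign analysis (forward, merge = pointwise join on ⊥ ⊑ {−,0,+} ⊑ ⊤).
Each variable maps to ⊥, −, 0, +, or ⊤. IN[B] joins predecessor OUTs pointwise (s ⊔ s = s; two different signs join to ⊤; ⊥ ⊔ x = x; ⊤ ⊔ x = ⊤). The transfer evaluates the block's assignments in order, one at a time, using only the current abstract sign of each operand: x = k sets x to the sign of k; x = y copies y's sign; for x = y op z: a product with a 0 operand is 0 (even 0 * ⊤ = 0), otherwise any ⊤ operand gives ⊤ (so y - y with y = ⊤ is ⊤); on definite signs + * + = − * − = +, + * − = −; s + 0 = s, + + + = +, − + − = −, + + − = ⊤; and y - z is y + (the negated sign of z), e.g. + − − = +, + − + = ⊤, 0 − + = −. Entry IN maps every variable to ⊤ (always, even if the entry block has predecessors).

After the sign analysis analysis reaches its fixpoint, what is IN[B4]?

Fixpoint table:
  B0:   IN=(all ⊤)   OUT={c:0, e:0; rest ⊤}
  B1:   IN={c:0, e:0; rest ⊤}   OUT={a:0, c:0, e:0, f:+; rest ⊤}
  B2:   IN={a:0, c:0, e:0, f:+; rest ⊤}   OUT={a:0, c:0, e:0, f:0; rest ⊤}
  B3:   IN={c:0, e:0; rest ⊤}   OUT={b:+, c:0, e:0; rest ⊤}
  B4:   IN={b:+, c:0, e:0; rest ⊤}   OUT={b:+, c:0, d:+, e:0; rest ⊤}
  B5:   IN={b:+, c:0, d:+, e:0; rest ⊤}   OUT={b:+, c:0, d:+, e:0; rest ⊤}

Merge at B4: IN[B4] = OUT[B3] = {a: ⊤, b: +, c: 0, d: ⊤, e: 0, f: ⊤}

Answer: {a: ⊤, b: +, c: 0, d: ⊤, e: 0, f: ⊤}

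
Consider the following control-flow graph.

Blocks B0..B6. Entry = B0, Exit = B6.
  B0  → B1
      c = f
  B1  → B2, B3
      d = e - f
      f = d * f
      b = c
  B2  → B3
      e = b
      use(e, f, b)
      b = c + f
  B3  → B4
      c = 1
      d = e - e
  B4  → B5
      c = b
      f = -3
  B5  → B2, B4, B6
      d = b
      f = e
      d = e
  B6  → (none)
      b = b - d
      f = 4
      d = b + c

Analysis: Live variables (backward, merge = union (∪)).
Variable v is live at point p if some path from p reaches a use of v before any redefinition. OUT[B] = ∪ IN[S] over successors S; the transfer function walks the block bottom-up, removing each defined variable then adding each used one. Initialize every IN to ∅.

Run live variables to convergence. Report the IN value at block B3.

Converged values:
  B0:   IN={e, f}   OUT={c, e, f}
  B1:   IN={c, e, f}   OUT={b, c, e, f}
  B2:   IN={b, c, f}   OUT={b, e}
  B3:   IN={b, e}   OUT={b, e}
  B4:   IN={b, e}   OUT={b, c, e}
  B5:   IN={b, c, e}   OUT={b, c, d, e, f}
  B6:   IN={b, c, d}   OUT={}

Merge at B3: OUT[B3] = IN[B4] = {b, e}
Applying B3's transfer function to that OUT value gives IN[B3] (row B3 above).

Answer: {b, e}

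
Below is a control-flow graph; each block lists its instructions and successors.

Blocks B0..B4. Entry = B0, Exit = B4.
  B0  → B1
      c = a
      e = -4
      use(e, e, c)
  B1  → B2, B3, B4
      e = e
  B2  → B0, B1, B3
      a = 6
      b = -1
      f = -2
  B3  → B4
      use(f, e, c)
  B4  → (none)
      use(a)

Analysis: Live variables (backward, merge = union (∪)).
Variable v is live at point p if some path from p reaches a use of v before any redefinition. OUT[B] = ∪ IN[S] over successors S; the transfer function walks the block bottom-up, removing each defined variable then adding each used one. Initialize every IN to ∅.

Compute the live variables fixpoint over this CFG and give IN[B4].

Fixpoint table:
  B0: | IN={a, f} | OUT={a, c, e, f}
  B1: | IN={a, c, e, f} | OUT={a, c, e, f}
  B2: | IN={c, e} | OUT={a, c, e, f}
  B3: | IN={a, c, e, f} | OUT={a}
  B4: | IN={a} | OUT={}

B4 is the boundary node: OUT[B4] = {}
Applying B4's transfer function to that OUT value gives IN[B4] (row B4 above).

Answer: {a}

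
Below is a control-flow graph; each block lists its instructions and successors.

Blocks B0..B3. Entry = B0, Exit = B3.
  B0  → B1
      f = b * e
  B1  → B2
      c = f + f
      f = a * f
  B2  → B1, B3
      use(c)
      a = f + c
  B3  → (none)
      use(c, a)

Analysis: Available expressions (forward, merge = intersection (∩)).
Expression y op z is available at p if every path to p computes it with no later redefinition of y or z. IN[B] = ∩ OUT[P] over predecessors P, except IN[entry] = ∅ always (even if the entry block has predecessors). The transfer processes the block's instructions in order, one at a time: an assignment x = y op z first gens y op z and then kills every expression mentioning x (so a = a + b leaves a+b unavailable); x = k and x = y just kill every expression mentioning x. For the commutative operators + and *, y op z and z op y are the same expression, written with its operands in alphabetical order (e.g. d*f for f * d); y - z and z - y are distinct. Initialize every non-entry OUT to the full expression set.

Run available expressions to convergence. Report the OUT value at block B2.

Answer: {b*e, c+f}

Derivation:
Converged values:
  B0:   IN={}   OUT={b*e}
  B1:   IN={b*e}   OUT={b*e}
  B2:   IN={b*e}   OUT={b*e, c+f}
  B3:   IN={b*e, c+f}   OUT={b*e, c+f}

Merge at B2: IN[B2] = OUT[B1] = {b*e}
Applying B2's transfer function to that IN value gives OUT[B2] (row B2 above).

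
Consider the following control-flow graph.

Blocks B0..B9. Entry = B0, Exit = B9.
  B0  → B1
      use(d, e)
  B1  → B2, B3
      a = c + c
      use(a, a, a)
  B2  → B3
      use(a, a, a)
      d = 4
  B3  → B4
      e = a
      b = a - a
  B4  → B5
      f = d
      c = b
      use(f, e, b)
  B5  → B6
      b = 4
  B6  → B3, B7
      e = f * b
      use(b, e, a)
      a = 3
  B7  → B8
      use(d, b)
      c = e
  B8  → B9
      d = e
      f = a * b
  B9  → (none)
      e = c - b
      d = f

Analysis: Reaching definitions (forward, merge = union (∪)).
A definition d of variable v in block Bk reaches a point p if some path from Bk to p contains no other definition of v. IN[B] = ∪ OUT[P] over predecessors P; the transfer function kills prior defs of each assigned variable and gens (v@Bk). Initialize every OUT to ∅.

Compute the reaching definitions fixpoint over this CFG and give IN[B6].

Fixpoint table:
  B0:   IN={}   OUT={}
  B1:   IN={}   OUT={a@B1}
  B2:   IN={a@B1}   OUT={a@B1, d@B2}
  B3:   IN={a@B1, a@B6, b@B5, c@B4, d@B2, e@B6, f@B4}   OUT={a@B1, a@B6, b@B3, c@B4, d@B2, e@B3, f@B4}
  B4:   IN={a@B1, a@B6, b@B3, c@B4, d@B2, e@B3, f@B4}   OUT={a@B1, a@B6, b@B3, c@B4, d@B2, e@B3, f@B4}
  B5:   IN={a@B1, a@B6, b@B3, c@B4, d@B2, e@B3, f@B4}   OUT={a@B1, a@B6, b@B5, c@B4, d@B2, e@B3, f@B4}
  B6:   IN={a@B1, a@B6, b@B5, c@B4, d@B2, e@B3, f@B4}   OUT={a@B6, b@B5, c@B4, d@B2, e@B6, f@B4}
  B7:   IN={a@B6, b@B5, c@B4, d@B2, e@B6, f@B4}   OUT={a@B6, b@B5, c@B7, d@B2, e@B6, f@B4}
  B8:   IN={a@B6, b@B5, c@B7, d@B2, e@B6, f@B4}   OUT={a@B6, b@B5, c@B7, d@B8, e@B6, f@B8}
  B9:   IN={a@B6, b@B5, c@B7, d@B8, e@B6, f@B8}   OUT={a@B6, b@B5, c@B7, d@B9, e@B9, f@B8}

Merge at B6: IN[B6] = OUT[B5] = {a@B1, a@B6, b@B5, c@B4, d@B2, e@B3, f@B4}

Answer: {a@B1, a@B6, b@B5, c@B4, d@B2, e@B3, f@B4}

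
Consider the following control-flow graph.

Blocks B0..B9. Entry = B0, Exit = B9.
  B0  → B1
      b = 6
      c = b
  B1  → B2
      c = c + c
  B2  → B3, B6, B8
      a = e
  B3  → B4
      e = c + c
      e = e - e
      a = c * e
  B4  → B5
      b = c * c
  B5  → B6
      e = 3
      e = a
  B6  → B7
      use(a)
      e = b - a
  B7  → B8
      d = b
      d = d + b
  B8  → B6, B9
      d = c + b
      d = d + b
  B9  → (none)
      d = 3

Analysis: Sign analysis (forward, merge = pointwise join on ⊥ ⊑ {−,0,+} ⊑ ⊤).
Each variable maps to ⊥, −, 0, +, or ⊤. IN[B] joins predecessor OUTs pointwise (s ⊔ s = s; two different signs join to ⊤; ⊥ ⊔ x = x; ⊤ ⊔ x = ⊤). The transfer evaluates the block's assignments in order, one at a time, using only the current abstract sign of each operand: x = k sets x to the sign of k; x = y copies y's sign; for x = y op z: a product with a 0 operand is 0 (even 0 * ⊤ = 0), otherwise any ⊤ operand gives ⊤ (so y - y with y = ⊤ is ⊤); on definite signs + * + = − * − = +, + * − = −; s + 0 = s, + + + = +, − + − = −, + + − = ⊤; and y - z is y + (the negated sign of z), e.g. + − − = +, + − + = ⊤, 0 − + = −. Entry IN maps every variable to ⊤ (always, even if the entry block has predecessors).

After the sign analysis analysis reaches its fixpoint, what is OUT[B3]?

Per-block solution:
  B0: | IN=(all ⊤) | OUT={b:+, c:+; rest ⊤}
  B1: | IN={b:+, c:+; rest ⊤} | OUT={b:+, c:+; rest ⊤}
  B2: | IN={b:+, c:+; rest ⊤} | OUT={b:+, c:+; rest ⊤}
  B3: | IN={b:+, c:+; rest ⊤} | OUT={b:+, c:+; rest ⊤}
  B4: | IN={b:+, c:+; rest ⊤} | OUT={b:+, c:+; rest ⊤}
  B5: | IN={b:+, c:+; rest ⊤} | OUT={b:+, c:+; rest ⊤}
  B6: | IN={b:+, c:+; rest ⊤} | OUT={b:+, c:+; rest ⊤}
  B7: | IN={b:+, c:+; rest ⊤} | OUT={b:+, c:+, d:+; rest ⊤}
  B8: | IN={b:+, c:+; rest ⊤} | OUT={b:+, c:+, d:+; rest ⊤}
  B9: | IN={b:+, c:+, d:+; rest ⊤} | OUT={b:+, c:+, d:+; rest ⊤}

Merge at B3: IN[B3] = OUT[B2] = {a: ⊤, b: +, c: +, d: ⊤, e: ⊤, f: ⊤}
Applying B3's transfer function to that IN value gives OUT[B3] (row B3 above).

Answer: {a: ⊤, b: +, c: +, d: ⊤, e: ⊤, f: ⊤}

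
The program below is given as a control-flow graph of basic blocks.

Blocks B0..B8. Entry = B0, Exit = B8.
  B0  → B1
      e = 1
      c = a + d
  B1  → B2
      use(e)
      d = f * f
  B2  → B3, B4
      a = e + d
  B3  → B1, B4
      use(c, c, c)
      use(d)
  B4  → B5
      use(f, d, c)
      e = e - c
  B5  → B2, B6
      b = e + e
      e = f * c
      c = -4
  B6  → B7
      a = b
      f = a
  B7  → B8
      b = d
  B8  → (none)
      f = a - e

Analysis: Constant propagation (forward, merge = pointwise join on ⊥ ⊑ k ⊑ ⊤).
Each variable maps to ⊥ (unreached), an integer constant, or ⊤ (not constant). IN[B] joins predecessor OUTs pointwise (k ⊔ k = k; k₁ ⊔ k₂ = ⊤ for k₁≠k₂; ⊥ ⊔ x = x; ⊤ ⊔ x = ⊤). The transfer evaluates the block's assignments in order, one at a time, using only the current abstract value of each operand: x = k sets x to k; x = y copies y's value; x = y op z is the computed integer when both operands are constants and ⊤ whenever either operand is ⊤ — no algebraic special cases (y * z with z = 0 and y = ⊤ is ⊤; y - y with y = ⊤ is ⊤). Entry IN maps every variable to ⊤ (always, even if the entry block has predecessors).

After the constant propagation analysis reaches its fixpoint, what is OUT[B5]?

Answer: {a: ⊤, b: ⊤, c: -4, d: ⊤, e: ⊤, f: ⊤}

Working:
Per-block solution:
  B0:   IN=(all ⊤)   OUT={e:1; rest ⊤}
  B1:   IN=(all ⊤)   OUT=(all ⊤)
  B2:   IN=(all ⊤)   OUT=(all ⊤)
  B3:   IN=(all ⊤)   OUT=(all ⊤)
  B4:   IN=(all ⊤)   OUT=(all ⊤)
  B5:   IN=(all ⊤)   OUT={c:-4; rest ⊤}
  B6:   IN={c:-4; rest ⊤}   OUT={c:-4; rest ⊤}
  B7:   IN={c:-4; rest ⊤}   OUT={c:-4; rest ⊤}
  B8:   IN={c:-4; rest ⊤}   OUT={c:-4; rest ⊤}

Merge at B5: IN[B5] = OUT[B4] = {a: ⊤, b: ⊤, c: ⊤, d: ⊤, e: ⊤, f: ⊤}
Applying B5's transfer function to that IN value gives OUT[B5] (row B5 above).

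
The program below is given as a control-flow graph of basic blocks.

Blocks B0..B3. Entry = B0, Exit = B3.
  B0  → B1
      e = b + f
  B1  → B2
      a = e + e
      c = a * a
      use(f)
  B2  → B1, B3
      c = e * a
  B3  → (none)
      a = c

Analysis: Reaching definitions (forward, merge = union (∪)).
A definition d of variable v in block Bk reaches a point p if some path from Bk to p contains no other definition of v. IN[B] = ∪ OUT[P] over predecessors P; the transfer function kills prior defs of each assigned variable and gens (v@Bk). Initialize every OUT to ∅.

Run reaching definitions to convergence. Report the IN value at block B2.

Per-block solution:
  B0: | IN={} | OUT={e@B0}
  B1: | IN={a@B1, c@B2, e@B0} | OUT={a@B1, c@B1, e@B0}
  B2: | IN={a@B1, c@B1, e@B0} | OUT={a@B1, c@B2, e@B0}
  B3: | IN={a@B1, c@B2, e@B0} | OUT={a@B3, c@B2, e@B0}

Merge at B2: IN[B2] = OUT[B1] = {a@B1, c@B1, e@B0}

Answer: {a@B1, c@B1, e@B0}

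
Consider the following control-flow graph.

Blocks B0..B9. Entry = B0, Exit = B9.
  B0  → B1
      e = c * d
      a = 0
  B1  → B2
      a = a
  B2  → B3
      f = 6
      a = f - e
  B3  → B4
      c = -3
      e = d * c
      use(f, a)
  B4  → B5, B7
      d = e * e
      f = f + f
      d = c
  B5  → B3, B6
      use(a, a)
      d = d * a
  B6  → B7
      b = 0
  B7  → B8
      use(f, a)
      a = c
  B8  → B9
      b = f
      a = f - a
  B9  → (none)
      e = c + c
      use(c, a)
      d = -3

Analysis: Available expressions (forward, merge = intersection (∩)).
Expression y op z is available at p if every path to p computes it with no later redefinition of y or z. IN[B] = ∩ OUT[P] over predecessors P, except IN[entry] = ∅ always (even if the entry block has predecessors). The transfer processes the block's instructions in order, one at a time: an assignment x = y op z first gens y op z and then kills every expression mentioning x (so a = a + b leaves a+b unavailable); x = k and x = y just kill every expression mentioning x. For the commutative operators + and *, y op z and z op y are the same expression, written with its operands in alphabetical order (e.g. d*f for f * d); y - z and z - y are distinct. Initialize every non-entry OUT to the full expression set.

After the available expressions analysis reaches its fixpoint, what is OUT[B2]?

Answer: {c*d, f-e}

Working:
Fixpoint table:
  B0: | IN={} | OUT={c*d}
  B1: | IN={c*d} | OUT={c*d}
  B2: | IN={c*d} | OUT={c*d, f-e}
  B3: | IN={} | OUT={c*d}
  B4: | IN={c*d} | OUT={e*e}
  B5: | IN={e*e} | OUT={e*e}
  B6: | IN={e*e} | OUT={e*e}
  B7: | IN={e*e} | OUT={e*e}
  B8: | IN={e*e} | OUT={e*e}
  B9: | IN={e*e} | OUT={c+c}

Merge at B2: IN[B2] = OUT[B1] = {c*d}
Applying B2's transfer function to that IN value gives OUT[B2] (row B2 above).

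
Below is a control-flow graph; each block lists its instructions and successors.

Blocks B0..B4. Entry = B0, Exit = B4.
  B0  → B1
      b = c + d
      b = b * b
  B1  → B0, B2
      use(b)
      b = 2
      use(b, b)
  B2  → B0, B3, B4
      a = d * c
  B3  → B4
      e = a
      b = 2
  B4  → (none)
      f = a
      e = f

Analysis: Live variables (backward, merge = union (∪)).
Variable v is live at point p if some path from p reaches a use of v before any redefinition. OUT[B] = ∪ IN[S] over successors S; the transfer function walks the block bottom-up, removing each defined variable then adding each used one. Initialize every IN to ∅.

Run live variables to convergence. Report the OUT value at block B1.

Per-block solution:
  B0:  IN={c, d}  OUT={b, c, d}
  B1:  IN={b, c, d}  OUT={c, d}
  B2:  IN={c, d}  OUT={a, c, d}
  B3:  IN={a}  OUT={a}
  B4:  IN={a}  OUT={}

Merge at B1: OUT[B1] = IN[B0] ⊔ IN[B2] = {c, d}

Answer: {c, d}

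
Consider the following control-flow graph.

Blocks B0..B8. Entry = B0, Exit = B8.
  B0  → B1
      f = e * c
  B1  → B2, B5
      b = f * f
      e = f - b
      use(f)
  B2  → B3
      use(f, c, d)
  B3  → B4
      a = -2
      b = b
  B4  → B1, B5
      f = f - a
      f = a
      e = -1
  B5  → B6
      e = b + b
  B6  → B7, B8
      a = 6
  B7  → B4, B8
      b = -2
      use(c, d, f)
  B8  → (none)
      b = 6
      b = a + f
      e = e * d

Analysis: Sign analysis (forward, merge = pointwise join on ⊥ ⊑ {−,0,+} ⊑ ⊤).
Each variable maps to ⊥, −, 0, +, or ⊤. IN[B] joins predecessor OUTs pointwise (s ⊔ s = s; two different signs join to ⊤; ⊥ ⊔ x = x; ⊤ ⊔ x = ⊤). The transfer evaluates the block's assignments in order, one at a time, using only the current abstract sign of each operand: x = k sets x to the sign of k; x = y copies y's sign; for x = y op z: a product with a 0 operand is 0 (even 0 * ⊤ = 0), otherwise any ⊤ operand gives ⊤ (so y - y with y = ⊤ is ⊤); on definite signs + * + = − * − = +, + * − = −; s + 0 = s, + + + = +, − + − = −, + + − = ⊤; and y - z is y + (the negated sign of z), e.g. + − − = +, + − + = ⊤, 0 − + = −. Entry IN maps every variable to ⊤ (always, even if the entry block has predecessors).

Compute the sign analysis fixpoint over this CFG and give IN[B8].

Answer: {a: +, b: ⊤, c: ⊤, d: ⊤, e: ⊤, f: ⊤}

Trace:
Per-block solution:
  B0: | IN=(all ⊤) | OUT=(all ⊤)
  B1: | IN=(all ⊤) | OUT=(all ⊤)
  B2: | IN=(all ⊤) | OUT=(all ⊤)
  B3: | IN=(all ⊤) | OUT={a:-; rest ⊤}
  B4: | IN=(all ⊤) | OUT={e:-; rest ⊤}
  B5: | IN=(all ⊤) | OUT=(all ⊤)
  B6: | IN=(all ⊤) | OUT={a:+; rest ⊤}
  B7: | IN={a:+; rest ⊤} | OUT={a:+, b:-; rest ⊤}
  B8: | IN={a:+; rest ⊤} | OUT={a:+; rest ⊤}

Merge at B8: IN[B8] = OUT[B6] ⊔ OUT[B7] = {a: +, b: ⊤, c: ⊤, d: ⊤, e: ⊤, f: ⊤}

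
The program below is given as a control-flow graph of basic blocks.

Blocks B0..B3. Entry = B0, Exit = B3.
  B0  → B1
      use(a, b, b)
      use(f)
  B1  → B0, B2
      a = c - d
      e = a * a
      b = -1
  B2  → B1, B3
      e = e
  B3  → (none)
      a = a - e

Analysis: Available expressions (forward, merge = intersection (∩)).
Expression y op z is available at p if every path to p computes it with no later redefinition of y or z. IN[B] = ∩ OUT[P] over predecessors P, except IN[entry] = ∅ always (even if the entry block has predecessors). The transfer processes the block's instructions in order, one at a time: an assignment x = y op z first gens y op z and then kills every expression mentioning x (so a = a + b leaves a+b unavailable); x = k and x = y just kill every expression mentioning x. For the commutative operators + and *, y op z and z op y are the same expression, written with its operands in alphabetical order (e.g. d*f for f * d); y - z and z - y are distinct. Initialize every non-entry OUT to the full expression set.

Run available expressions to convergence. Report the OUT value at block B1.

Fixpoint table:
  B0:  IN={}  OUT={}
  B1:  IN={}  OUT={a*a, c-d}
  B2:  IN={a*a, c-d}  OUT={a*a, c-d}
  B3:  IN={a*a, c-d}  OUT={c-d}

Merge at B1: IN[B1] = OUT[B0] ∩ OUT[B2] = {}
Applying B1's transfer function to that IN value gives OUT[B1] (row B1 above).

Answer: {a*a, c-d}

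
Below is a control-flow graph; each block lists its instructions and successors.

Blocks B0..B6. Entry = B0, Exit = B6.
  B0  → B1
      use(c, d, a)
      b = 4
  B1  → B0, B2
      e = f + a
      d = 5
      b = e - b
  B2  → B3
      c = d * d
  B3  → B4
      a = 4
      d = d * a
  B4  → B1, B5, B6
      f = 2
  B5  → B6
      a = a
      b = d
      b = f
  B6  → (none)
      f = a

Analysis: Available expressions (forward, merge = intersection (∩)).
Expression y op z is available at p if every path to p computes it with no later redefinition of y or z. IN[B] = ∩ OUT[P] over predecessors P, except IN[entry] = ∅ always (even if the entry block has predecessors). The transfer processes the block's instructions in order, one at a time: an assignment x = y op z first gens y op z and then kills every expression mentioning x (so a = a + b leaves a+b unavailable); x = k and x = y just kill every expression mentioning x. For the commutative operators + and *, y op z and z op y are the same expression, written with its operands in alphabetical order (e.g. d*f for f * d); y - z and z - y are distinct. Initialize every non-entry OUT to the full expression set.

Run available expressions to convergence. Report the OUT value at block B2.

Fixpoint table:
  B0:   IN={}   OUT={}
  B1:   IN={}   OUT={a+f}
  B2:   IN={a+f}   OUT={a+f, d*d}
  B3:   IN={a+f, d*d}   OUT={}
  B4:   IN={}   OUT={}
  B5:   IN={}   OUT={}
  B6:   IN={}   OUT={}

Merge at B2: IN[B2] = OUT[B1] = {a+f}
Applying B2's transfer function to that IN value gives OUT[B2] (row B2 above).

Answer: {a+f, d*d}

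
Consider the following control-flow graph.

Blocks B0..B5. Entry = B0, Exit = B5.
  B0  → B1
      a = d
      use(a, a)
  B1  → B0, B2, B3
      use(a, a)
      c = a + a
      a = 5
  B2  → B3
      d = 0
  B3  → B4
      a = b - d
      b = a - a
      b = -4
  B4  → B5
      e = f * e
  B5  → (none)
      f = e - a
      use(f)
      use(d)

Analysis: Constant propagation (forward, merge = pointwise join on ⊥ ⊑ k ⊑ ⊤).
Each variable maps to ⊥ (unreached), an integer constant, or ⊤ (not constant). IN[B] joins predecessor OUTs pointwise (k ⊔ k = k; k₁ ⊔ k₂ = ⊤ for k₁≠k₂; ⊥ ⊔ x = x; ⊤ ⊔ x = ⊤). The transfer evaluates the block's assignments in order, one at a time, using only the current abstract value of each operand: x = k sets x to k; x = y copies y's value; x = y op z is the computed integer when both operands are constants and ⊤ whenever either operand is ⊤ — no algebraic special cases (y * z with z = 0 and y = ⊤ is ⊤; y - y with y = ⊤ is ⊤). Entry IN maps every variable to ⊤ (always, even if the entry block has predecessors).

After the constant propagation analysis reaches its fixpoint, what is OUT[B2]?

Per-block solution:
  B0: | IN=(all ⊤) | OUT=(all ⊤)
  B1: | IN=(all ⊤) | OUT={a:5; rest ⊤}
  B2: | IN={a:5; rest ⊤} | OUT={a:5, d:0; rest ⊤}
  B3: | IN={a:5; rest ⊤} | OUT={b:-4; rest ⊤}
  B4: | IN={b:-4; rest ⊤} | OUT={b:-4; rest ⊤}
  B5: | IN={b:-4; rest ⊤} | OUT={b:-4; rest ⊤}

Merge at B2: IN[B2] = OUT[B1] = {a: 5, b: ⊤, c: ⊤, d: ⊤, e: ⊤, f: ⊤}
Applying B2's transfer function to that IN value gives OUT[B2] (row B2 above).

Answer: {a: 5, b: ⊤, c: ⊤, d: 0, e: ⊤, f: ⊤}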